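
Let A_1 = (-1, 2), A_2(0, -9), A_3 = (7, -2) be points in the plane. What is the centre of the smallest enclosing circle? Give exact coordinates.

(4/3, -10/3)

Side lengths²: A_1A_2² = 122, A_1A_3² = 80, A_2A_3² = 98.
Since A_1A_2² = 122 < 98 + 80 = 178, the triangle is acute, so the smallest enclosing circle is the circumcircle.
Circumcentre = (4/3, -10/3), r² = 305/9.
Centre = (4/3, -10/3).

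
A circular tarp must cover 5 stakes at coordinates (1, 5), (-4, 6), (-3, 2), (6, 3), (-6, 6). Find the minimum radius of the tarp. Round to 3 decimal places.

The minimum enclosing circle of a finite set is fixed by two of the points (as a diameter) or three (as a circumcircle).
The farthest pair is (6, 3)–(-6, 6) with squared distance 153. The circle on this segment as diameter has centre (0, 4.5) and r² = 153/4 = 38.25.
Check (1, 5): distance² to centre = 1.25 ≤ 38.25, so it lies inside.
All remaining points lie in this disk, and no smaller disk contains both endpoints, so this is the minimum enclosing circle.
r = √(38.25) ≈ 6.185.

6.185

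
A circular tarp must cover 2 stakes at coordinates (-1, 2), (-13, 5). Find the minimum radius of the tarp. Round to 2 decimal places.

The smallest circle enclosing two points has them as diameter endpoints.
Centre = midpoint = (-7, 3.5); r² = |(-1, 2)−(-13, 5)|²/4 = 153/4 = 38.25.
r = √(38.25) ≈ 6.18.

6.18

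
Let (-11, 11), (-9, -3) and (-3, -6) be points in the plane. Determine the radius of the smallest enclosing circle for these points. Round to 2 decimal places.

Call the three points A, B, C in the order given.
Side lengths²: AB² = 200, AC² = 353, BC² = 45.
Since AC² = 353 ≥ 200 + 45 = 245, the angle opposite AC is not acute, so the smallest enclosing circle has AC as diameter.
Centre = midpoint of AC = (-7, 2.5), r² = 353/4 = 88.25.
r = √(88.25) ≈ 9.39.

9.39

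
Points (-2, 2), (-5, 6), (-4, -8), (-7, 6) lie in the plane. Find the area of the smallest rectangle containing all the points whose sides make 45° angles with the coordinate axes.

In coordinates u = x + y, v = x − y the rectangle is axis-aligned; the map (x,y)→(u,v) scales areas by 2.
u-values: 0, 1, -12, -1; range = 1 − (-12) = 13.
v-values: -4, -11, 4, -13; range = 4 − (-13) = 17.
Area = (13 × 17) / 2 = 110.5.

110.5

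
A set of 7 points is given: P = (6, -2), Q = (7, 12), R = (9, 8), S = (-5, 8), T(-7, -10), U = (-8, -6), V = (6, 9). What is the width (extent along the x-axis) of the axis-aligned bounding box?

17

max x = 9, min x = -8, so width = 17.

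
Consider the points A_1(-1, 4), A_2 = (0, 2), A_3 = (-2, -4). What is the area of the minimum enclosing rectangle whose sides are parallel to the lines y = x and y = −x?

In coordinates u = x + y, v = x − y the rectangle is axis-aligned; the map (x,y)→(u,v) scales areas by 2.
u-values: 3, 2, -6; range = 3 − (-6) = 9.
v-values: -5, -2, 2; range = 2 − (-5) = 7.
Area = (9 × 7) / 2 = 31.5.

31.5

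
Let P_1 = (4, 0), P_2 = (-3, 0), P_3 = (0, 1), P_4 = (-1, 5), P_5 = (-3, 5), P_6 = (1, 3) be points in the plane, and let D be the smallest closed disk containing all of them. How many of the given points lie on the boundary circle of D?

The farthest pair is P_1–P_5 with squared distance 74. The circle on this segment as diameter has centre (0.5, 2.5) and r² = 74/4 = 18.5.
Check P_2: distance² to centre = 18.5 ≤ 18.5, so it lies inside.
All remaining points lie in this disk, and no smaller disk contains both endpoints, so this is the minimum enclosing circle.
The points at distance exactly r from the centre are P_1, P_2, P_5 — 3 points.

3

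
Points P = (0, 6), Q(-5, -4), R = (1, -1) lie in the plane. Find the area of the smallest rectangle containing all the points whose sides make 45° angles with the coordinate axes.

In coordinates u = x + y, v = x − y the rectangle is axis-aligned; the map (x,y)→(u,v) scales areas by 2.
u-values: 6, -9, 0; range = 6 − (-9) = 15.
v-values: -6, -1, 2; range = 2 − (-6) = 8.
Area = (15 × 8) / 2 = 60.

60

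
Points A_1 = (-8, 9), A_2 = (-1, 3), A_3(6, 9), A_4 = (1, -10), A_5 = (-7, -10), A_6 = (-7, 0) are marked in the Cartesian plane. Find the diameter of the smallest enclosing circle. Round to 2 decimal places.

The minimum enclosing circle is determined by three boundary points: A_1, A_3, A_5.
Their circumcentre is (-1, -3/19) with r² = 47965/361.
The farthest remaining point A_4 is at distance² 36413/361 ≤ 47965/361.
Diameter = 2r = 2√(47965/361) ≈ 23.05.

23.05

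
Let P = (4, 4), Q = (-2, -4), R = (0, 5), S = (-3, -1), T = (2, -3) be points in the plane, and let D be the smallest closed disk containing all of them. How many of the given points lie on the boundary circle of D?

3

A smallest enclosing disk is always determined by at most three of the input points on its boundary.
The minimum enclosing circle is determined by three boundary points: P, Q, R.
Their circumcentre is (17/19, 3/38) with r² = 36125/1444.
The farthest remaining point S is at distance² 23585/1444 ≤ 36125/1444.
The points at distance exactly r from the centre are P, Q, R — 3 points.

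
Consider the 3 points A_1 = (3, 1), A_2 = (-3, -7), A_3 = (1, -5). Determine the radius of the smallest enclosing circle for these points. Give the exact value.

5

Side lengths²: A_1A_2² = 100, A_1A_3² = 40, A_2A_3² = 20.
Since A_1A_2² = 100 ≥ 40 + 20 = 60, the angle opposite A_1A_2 is not acute, so the smallest enclosing circle has A_1A_2 as diameter.
Centre = midpoint of A_1A_2 = (0, -3), r² = 100/4 = 25.
r = √25 = 5.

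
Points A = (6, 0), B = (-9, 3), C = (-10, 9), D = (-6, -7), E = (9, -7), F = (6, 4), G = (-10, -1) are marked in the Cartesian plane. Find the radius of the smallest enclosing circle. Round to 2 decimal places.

By Welzl's lemma the MEC is supported by two points (diametrically opposite) or three points (on a circumcircle).
The farthest pair is C–E with squared distance 617. The circle on this segment as diameter has centre (-0.5, 1) and r² = 617/4 = 154.25.
Check A: distance² to centre = 43.25 ≤ 154.25, so it lies inside.
All remaining points lie in this disk, and no smaller disk contains both endpoints, so this is the minimum enclosing circle.
r = √(154.25) ≈ 12.42.

12.42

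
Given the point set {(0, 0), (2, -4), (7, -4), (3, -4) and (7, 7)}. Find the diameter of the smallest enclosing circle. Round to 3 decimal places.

12.083

A smallest enclosing disk is always determined by at most three of the input points on its boundary.
The farthest pair is (2, -4)–(7, 7) with squared distance 146. The circle on this segment as diameter has centre (4.5, 1.5) and r² = 146/4 = 36.5.
Check (0, 0): distance² to centre = 22.5 ≤ 36.5, so it lies inside.
All remaining points lie in this disk, and no smaller disk contains both endpoints, so this is the minimum enclosing circle.
Diameter = 2r = 2√(36.5) ≈ 12.083.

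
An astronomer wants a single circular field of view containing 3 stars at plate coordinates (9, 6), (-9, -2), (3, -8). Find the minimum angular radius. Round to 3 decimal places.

Call the three points A, B, C in the order given.
Side lengths²: AB² = 388, AC² = 232, BC² = 180.
Since AB² = 388 < 232 + 180 = 412, the triangle is acute, so the smallest enclosing circle is the circumcircle.
Circumcentre = (4/17, 25/17), r² = 28130/289.
r = √(28130/289) ≈ 9.866.

9.866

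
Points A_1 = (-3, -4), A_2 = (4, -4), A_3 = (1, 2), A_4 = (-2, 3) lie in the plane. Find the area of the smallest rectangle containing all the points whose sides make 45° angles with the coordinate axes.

In coordinates u = x + y, v = x − y the rectangle is axis-aligned; the map (x,y)→(u,v) scales areas by 2.
u-values: -7, 0, 3, 1; range = 3 − (-7) = 10.
v-values: 1, 8, -1, -5; range = 8 − (-5) = 13.
Area = (10 × 13) / 2 = 65.

65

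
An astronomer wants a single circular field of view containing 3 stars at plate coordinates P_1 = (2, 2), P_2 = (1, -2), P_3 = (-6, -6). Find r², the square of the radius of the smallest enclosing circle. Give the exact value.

32

Side lengths²: P_1P_2² = 17, P_1P_3² = 128, P_2P_3² = 65.
Since P_1P_3² = 128 ≥ 65 + 17 = 82, the angle opposite P_1P_3 is not acute, so the smallest enclosing circle has P_1P_3 as diameter.
Centre = midpoint of P_1P_3 = (-2, -2), r² = 128/4 = 32.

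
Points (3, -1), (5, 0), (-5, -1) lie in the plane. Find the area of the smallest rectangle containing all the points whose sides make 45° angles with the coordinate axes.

In coordinates u = x + y, v = x − y the rectangle is axis-aligned; the map (x,y)→(u,v) scales areas by 2.
u-values: 2, 5, -6; range = 5 − (-6) = 11.
v-values: 4, 5, -4; range = 5 − (-4) = 9.
Area = (11 × 9) / 2 = 49.5.

49.5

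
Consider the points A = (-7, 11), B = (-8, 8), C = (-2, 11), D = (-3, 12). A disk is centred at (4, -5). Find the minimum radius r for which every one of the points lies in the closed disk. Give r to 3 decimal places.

19.416

The required radius is the distance from (4, -5) to the farthest point.
Squared distances: 377, 313, 292, 338.
Maximum is 377, attained at A.
r = √377 ≈ 19.416.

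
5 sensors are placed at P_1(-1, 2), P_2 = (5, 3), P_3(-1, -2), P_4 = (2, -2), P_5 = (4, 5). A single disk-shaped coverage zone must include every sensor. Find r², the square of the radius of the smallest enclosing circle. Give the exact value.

A smallest enclosing disk is always determined by at most three of the input points on its boundary.
The farthest pair is P_3–P_5 with squared distance 74. The circle on this segment as diameter has centre (1.5, 1.5) and r² = 74/4 = 18.5.
Check P_1: distance² to centre = 6.5 ≤ 18.5, so it lies inside.
All remaining points lie in this disk, and no smaller disk contains both endpoints, so this is the minimum enclosing circle.

18.5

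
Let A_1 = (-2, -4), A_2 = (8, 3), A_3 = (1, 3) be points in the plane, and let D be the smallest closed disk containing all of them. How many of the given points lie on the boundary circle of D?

Side lengths²: A_1A_2² = 149, A_1A_3² = 58, A_2A_3² = 49.
Since A_1A_2² = 149 ≥ 58 + 49 = 107, the angle opposite A_1A_2 is not acute, so the smallest enclosing circle has A_1A_2 as diameter.
Centre = midpoint of A_1A_2 = (3, -0.5), r² = 149/4 = 37.25.
The points at distance exactly r from the centre are A_1, A_2 — 2 points.

2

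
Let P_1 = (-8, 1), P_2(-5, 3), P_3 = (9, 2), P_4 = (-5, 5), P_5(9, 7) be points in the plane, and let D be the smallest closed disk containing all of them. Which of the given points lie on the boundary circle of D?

P_1, P_5

The farthest pair is P_1–P_5 with squared distance 325. The circle on this segment as diameter has centre (0.5, 4) and r² = 325/4 = 81.25.
Check P_2: distance² to centre = 31.25 ≤ 81.25, so it lies inside.
All remaining points lie in this disk, and no smaller disk contains both endpoints, so this is the minimum enclosing circle.
The points at distance exactly r from the centre are P_1, P_5 — 2 points.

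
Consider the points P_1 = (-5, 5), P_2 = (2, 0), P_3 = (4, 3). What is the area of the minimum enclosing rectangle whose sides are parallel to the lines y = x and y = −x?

42

In coordinates u = x + y, v = x − y the rectangle is axis-aligned; the map (x,y)→(u,v) scales areas by 2.
u-values: 0, 2, 7; range = 7 − 0 = 7.
v-values: -10, 2, 1; range = 2 − (-10) = 12.
Area = (7 × 12) / 2 = 42.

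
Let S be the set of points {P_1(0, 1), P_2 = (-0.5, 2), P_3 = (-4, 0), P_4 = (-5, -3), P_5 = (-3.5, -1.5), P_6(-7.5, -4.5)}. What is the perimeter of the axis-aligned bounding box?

Width = max x − min x = 0 − (-7.5) = 7.5.
Height = max y − min y = 2 − (-4.5) = 6.5.
Perimeter = 2(7.5 + 6.5) = 28.

28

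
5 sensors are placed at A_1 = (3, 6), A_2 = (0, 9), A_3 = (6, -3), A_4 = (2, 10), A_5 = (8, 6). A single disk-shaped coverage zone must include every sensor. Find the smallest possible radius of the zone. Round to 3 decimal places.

6.801

By Welzl's lemma the MEC is supported by two points (diametrically opposite) or three points (on a circumcircle).
The farthest pair is A_3–A_4 with squared distance 185. The circle on this segment as diameter has centre (4, 3.5) and r² = 185/4 = 46.25.
Check A_1: distance² to centre = 7.25 ≤ 46.25, so it lies inside.
All remaining points lie in this disk, and no smaller disk contains both endpoints, so this is the minimum enclosing circle.
r = √(46.25) ≈ 6.801.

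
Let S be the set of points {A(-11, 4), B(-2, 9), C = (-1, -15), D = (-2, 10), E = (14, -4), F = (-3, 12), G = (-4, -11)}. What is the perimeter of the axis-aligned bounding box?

Width = max x − min x = 14 − (-11) = 25.
Height = max y − min y = 12 − (-15) = 27.
Perimeter = 2(25 + 27) = 104.

104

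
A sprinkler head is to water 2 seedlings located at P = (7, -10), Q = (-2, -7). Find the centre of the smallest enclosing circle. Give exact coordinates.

The smallest circle enclosing two points has them as diameter endpoints.
Centre = midpoint = (2.5, -8.5); r² = |PQ|²/4 = 90/4 = 22.5.
Centre = (2.5, -8.5).

(2.5, -8.5)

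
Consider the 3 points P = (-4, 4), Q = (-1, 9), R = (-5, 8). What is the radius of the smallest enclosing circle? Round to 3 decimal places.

Side lengths²: PQ² = 34, PR² = 17, QR² = 17.
Since PQ² = 34 ≥ 17 + 17 = 34, the angle opposite PQ is not acute, so the smallest enclosing circle has PQ as diameter.
Centre = midpoint of PQ = (-2.5, 6.5), r² = 34/4 = 8.5.
r = √(8.5) ≈ 2.915.

2.915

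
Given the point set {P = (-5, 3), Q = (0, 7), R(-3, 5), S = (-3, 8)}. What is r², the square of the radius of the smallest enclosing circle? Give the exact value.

The minimum enclosing circle of a finite set is fixed by two of the points (as a diameter) or three (as a circumcircle).
The farthest pair is P–Q with squared distance 41. The circle on this segment as diameter has centre (-2.5, 5) and r² = 41/4 = 10.25.
Check R: distance² to centre = 0.25 ≤ 10.25, so it lies inside.
All remaining points lie in this disk, and no smaller disk contains both endpoints, so this is the minimum enclosing circle.

10.25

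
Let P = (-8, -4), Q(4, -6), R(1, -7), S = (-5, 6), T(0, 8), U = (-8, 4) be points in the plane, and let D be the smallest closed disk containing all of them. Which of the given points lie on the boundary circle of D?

P, Q, T

The minimum enclosing circle is determined by three boundary points: P, Q, T.
Their circumcentre is (-1.15, 0.1) with r² = 63.7325.
The farthest remaining point U is at distance² 62.1325 ≤ 63.7325.
The points at distance exactly r from the centre are P, Q, T — 3 points.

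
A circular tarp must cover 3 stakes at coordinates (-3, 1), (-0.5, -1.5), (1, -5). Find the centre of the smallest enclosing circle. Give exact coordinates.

Call the three points A, B, C in the order given.
Side lengths²: AB² = 12.5, AC² = 52, BC² = 14.5.
Since AC² = 52 ≥ 14.5 + 12.5 = 27, the angle opposite AC is not acute, so the smallest enclosing circle has AC as diameter.
Centre = midpoint of AC = (-1, -2), r² = 52/4 = 13.
Centre = (-1, -2).

(-1, -2)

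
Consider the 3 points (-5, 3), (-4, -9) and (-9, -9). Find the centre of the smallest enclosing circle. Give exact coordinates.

(-6.5, -19/6)

Call the three points A, B, C in the order given.
Side lengths²: AB² = 145, AC² = 160, BC² = 25.
Since AC² = 160 < 145 + 25 = 170, the triangle is acute, so the smallest enclosing circle is the circumcircle.
Circumcentre = (-6.5, -19/6), r² = 725/18.
Centre = (-6.5, -19/6).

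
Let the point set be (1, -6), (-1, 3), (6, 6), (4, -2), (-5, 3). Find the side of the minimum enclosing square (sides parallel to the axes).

12

The bounding box has width 11 and height 12.
An axis-aligned square enclosing the set must have side ≥ max(width, height).
So the minimum side is max(11, 12) = 12.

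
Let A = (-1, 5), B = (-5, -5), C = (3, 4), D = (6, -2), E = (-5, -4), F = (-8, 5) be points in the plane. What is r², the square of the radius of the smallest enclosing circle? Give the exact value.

61.25

The minimum enclosing circle of a finite set is fixed by two of the points (as a diameter) or three (as a circumcircle).
The farthest pair is D–F with squared distance 245. The circle on this segment as diameter has centre (-1, 1.5) and r² = 245/4 = 61.25.
Check A: distance² to centre = 12.25 ≤ 61.25, so it lies inside.
All remaining points lie in this disk, and no smaller disk contains both endpoints, so this is the minimum enclosing circle.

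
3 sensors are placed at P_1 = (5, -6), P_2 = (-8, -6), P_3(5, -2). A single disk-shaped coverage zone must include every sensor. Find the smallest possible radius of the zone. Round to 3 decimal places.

Side lengths²: P_1P_2² = 169, P_1P_3² = 16, P_2P_3² = 185.
Since P_2P_3² = 185 ≥ 169 + 16 = 185, the angle opposite P_2P_3 is not acute, so the smallest enclosing circle has P_2P_3 as diameter.
Centre = midpoint of P_2P_3 = (-1.5, -4), r² = 185/4 = 46.25.
r = √(46.25) ≈ 6.801.

6.801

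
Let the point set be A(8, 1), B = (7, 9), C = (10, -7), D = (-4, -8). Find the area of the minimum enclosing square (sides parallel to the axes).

289

The bounding box has width 14 and height 17.
An axis-aligned square enclosing the set must have side ≥ max(width, height).
So the minimum side is max(14, 17) = 17.
Area = 17² = 289.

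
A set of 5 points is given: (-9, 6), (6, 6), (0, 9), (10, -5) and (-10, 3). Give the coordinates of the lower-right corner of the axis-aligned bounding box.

(10, -5)

x-range [-10, 10], y-range [-5, 9].
The lower-right corner is (10, -5).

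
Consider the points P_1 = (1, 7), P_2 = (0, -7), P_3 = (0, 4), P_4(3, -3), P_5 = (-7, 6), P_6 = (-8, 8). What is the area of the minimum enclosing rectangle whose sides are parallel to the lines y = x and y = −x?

In coordinates u = x + y, v = x − y the rectangle is axis-aligned; the map (x,y)→(u,v) scales areas by 2.
u-values: 8, -7, 4, 0, -1, 0; range = 8 − (-7) = 15.
v-values: -6, 7, -4, 6, -13, -16; range = 7 − (-16) = 23.
Area = (15 × 23) / 2 = 172.5.

172.5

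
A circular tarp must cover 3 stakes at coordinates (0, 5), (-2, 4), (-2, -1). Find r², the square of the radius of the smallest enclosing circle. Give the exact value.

10

Call the three points A, B, C in the order given.
Side lengths²: AB² = 5, AC² = 40, BC² = 25.
Since AC² = 40 ≥ 25 + 5 = 30, the angle opposite AC is not acute, so the smallest enclosing circle has AC as diameter.
Centre = midpoint of AC = (-1, 2), r² = 40/4 = 10.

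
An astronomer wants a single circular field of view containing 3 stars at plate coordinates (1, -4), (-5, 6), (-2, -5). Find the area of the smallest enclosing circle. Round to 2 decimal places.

Call the three points A, B, C in the order given.
Side lengths²: AB² = 136, AC² = 10, BC² = 130.
Since AB² = 136 < 130 + 10 = 140, the triangle is acute, so the smallest enclosing circle is the circumcircle.
Circumcentre = (-41/18, 5/6), r² = 5525/162.
Area = π·r² = π·5525/162 ≈ 107.14.

107.14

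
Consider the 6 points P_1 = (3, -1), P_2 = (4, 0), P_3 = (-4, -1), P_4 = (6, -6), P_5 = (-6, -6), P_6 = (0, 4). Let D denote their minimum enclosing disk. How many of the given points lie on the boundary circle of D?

The minimum enclosing circle of a finite set is fixed by two of the points (as a diameter) or three (as a circumcircle).
The minimum enclosing circle is determined by three boundary points: P_4, P_5, P_6.
Their circumcentre is (0, -2.8) with r² = 46.24.
The farthest remaining point P_2 is at distance² 23.84 ≤ 46.24.
The points at distance exactly r from the centre are P_4, P_5, P_6 — 3 points.

3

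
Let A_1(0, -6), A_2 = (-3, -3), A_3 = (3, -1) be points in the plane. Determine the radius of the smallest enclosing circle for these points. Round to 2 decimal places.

3.26

Side lengths²: A_1A_2² = 18, A_1A_3² = 34, A_2A_3² = 40.
Since A_2A_3² = 40 < 34 + 18 = 52, the triangle is acute, so the smallest enclosing circle is the circumcircle.
Circumcentre = (0.25, -2.75), r² = 10.625.
r = √(10.625) ≈ 3.26.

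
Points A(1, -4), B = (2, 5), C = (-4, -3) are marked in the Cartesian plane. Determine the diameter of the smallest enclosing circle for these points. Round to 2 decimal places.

Side lengths²: AB² = 82, AC² = 26, BC² = 100.
Since BC² = 100 < 82 + 26 = 108, the triangle is acute, so the smallest enclosing circle is the circumcircle.
Circumcentre = (-15/23, 17/23), r² = 13325/529.
Diameter = 2r = 2√(13325/529) ≈ 10.04.

10.04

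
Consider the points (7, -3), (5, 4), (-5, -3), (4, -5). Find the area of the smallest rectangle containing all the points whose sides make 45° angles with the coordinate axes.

In coordinates u = x + y, v = x − y the rectangle is axis-aligned; the map (x,y)→(u,v) scales areas by 2.
u-values: 4, 9, -8, -1; range = 9 − (-8) = 17.
v-values: 10, 1, -2, 9; range = 10 − (-2) = 12.
Area = (17 × 12) / 2 = 102.

102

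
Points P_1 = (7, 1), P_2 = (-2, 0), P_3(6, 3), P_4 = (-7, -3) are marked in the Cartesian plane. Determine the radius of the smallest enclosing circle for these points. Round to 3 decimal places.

7.280

The minimum enclosing circle of a finite set is fixed by two of the points (as a diameter) or three (as a circumcircle).
The farthest pair is P_1–P_4 with squared distance 212. The circle on this segment as diameter has centre (0, -1) and r² = 212/4 = 53.
Check P_2: distance² to centre = 5 ≤ 53, so it lies inside.
All remaining points lie in this disk, and no smaller disk contains both endpoints, so this is the minimum enclosing circle.
r = √53 ≈ 7.280.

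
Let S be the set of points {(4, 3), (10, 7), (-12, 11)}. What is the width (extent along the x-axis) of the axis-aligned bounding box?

22

max x = 10, min x = -12, so width = 22.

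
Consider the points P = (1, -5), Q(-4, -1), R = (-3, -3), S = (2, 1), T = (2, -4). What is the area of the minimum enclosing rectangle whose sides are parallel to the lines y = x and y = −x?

In coordinates u = x + y, v = x − y the rectangle is axis-aligned; the map (x,y)→(u,v) scales areas by 2.
u-values: -4, -5, -6, 3, -2; range = 3 − (-6) = 9.
v-values: 6, -3, 0, 1, 6; range = 6 − (-3) = 9.
Area = (9 × 9) / 2 = 40.5.

40.5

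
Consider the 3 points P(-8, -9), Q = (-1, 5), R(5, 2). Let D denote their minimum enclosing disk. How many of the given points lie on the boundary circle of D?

Side lengths²: PQ² = 245, PR² = 290, QR² = 45.
Since PR² = 290 ≥ 245 + 45 = 290, the angle opposite PR is not acute, so the smallest enclosing circle has PR as diameter.
Centre = midpoint of PR = (-1.5, -3.5), r² = 290/4 = 72.5.
The points at distance exactly r from the centre are P, Q, R — 3 points.

3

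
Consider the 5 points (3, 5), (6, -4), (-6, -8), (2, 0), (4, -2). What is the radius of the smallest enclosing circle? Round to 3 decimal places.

By Welzl's lemma the MEC is supported by two points (diametrically opposite) or three points (on a circumcircle).
The farthest pair is (3, 5)–(-6, -8) with squared distance 250. The circle on this segment as diameter has centre (-1.5, -1.5) and r² = 250/4 = 62.5.
Check (6, -4): distance² to centre = 62.5 ≤ 62.5, so it lies inside.
All remaining points lie in this disk, and no smaller disk contains both endpoints, so this is the minimum enclosing circle.
r = √(62.5) ≈ 7.906.

7.906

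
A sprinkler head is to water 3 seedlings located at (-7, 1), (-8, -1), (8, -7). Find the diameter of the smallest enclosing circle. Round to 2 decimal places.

Call the three points A, B, C in the order given.
Side lengths²: AB² = 5, AC² = 289, BC² = 292.
Since BC² = 292 < 289 + 5 = 294, the triangle is acute, so the smallest enclosing circle is the circumcircle.
Circumcentre = (3/38, -72/19), r² = 105485/1444.
Diameter = 2r = 2√(105485/1444) ≈ 17.09.

17.09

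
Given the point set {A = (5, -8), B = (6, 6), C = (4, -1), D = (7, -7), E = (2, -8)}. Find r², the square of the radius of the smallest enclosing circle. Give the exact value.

53

The minimum enclosing circle of a finite set is fixed by two of the points (as a diameter) or three (as a circumcircle).
The farthest pair is B–E with squared distance 212. The circle on this segment as diameter has centre (4, -1) and r² = 212/4 = 53.
Check A: distance² to centre = 50 ≤ 53, so it lies inside.
All remaining points lie in this disk, and no smaller disk contains both endpoints, so this is the minimum enclosing circle.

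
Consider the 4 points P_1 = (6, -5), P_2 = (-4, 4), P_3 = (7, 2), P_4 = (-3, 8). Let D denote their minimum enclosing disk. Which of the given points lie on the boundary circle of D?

P_1, P_4

By Welzl's lemma the MEC is supported by two points (diametrically opposite) or three points (on a circumcircle).
The farthest pair is P_1–P_4 with squared distance 250. The circle on this segment as diameter has centre (1.5, 1.5) and r² = 250/4 = 62.5.
Check P_2: distance² to centre = 36.5 ≤ 62.5, so it lies inside.
All remaining points lie in this disk, and no smaller disk contains both endpoints, so this is the minimum enclosing circle.
The points at distance exactly r from the centre are P_1, P_4 — 2 points.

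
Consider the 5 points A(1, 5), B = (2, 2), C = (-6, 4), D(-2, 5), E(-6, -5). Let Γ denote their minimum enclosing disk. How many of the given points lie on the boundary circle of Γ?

2

The minimum enclosing circle of a finite set is fixed by two of the points (as a diameter) or three (as a circumcircle).
The farthest pair is A–E with squared distance 149. The circle on this segment as diameter has centre (-2.5, 0) and r² = 149/4 = 37.25.
Check B: distance² to centre = 24.25 ≤ 37.25, so it lies inside.
All remaining points lie in this disk, and no smaller disk contains both endpoints, so this is the minimum enclosing circle.
The points at distance exactly r from the centre are A, E — 2 points.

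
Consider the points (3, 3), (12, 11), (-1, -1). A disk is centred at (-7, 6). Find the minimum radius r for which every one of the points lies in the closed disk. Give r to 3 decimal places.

The required radius is the distance from (-7, 6) to the farthest point.
Squared distances: 109, 386, 85.
Maximum is 386, attained at (12, 11).
r = √386 ≈ 19.647.

19.647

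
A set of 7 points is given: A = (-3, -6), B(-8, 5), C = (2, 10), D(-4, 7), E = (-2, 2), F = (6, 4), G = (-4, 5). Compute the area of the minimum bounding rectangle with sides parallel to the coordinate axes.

224

x ranges over [-8, 6], width 14.
y ranges over [-6, 10], height 16.
Area = 14 × 16 = 224.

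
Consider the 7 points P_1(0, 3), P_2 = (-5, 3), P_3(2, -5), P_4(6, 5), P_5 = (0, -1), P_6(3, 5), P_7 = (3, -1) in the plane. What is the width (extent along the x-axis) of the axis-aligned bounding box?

max x = 6, min x = -5, so width = 11.

11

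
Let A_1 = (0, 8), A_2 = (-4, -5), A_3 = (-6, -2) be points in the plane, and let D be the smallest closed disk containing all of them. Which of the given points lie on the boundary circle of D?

A_1, A_2

Side lengths²: A_1A_2² = 185, A_1A_3² = 136, A_2A_3² = 13.
Since A_1A_2² = 185 ≥ 136 + 13 = 149, the angle opposite A_1A_2 is not acute, so the smallest enclosing circle has A_1A_2 as diameter.
Centre = midpoint of A_1A_2 = (-2, 1.5), r² = 185/4 = 46.25.
The points at distance exactly r from the centre are A_1, A_2 — 2 points.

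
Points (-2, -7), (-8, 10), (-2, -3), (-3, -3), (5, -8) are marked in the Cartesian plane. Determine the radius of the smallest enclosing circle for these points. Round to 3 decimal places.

A smallest enclosing disk is always determined by at most three of the input points on its boundary.
The farthest pair is (-8, 10)–(5, -8) with squared distance 493. The circle on this segment as diameter has centre (-1.5, 1) and r² = 493/4 = 123.25.
Check (-2, -7): distance² to centre = 64.25 ≤ 123.25, so it lies inside.
All remaining points lie in this disk, and no smaller disk contains both endpoints, so this is the minimum enclosing circle.
r = √(123.25) ≈ 11.102.

11.102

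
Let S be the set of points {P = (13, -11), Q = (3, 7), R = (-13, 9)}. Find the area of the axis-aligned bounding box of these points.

520

x ranges over [-13, 13], width 26.
y ranges over [-11, 9], height 20.
Area = 26 × 20 = 520.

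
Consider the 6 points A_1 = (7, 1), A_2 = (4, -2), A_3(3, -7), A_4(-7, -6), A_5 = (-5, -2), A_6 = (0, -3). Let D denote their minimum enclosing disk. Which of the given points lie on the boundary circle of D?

By Welzl's lemma the MEC is supported by two points (diametrically opposite) or three points (on a circumcircle).
The farthest pair is A_1–A_4 with squared distance 245. The circle on this segment as diameter has centre (0, -2.5) and r² = 245/4 = 61.25.
Check A_2: distance² to centre = 16.25 ≤ 61.25, so it lies inside.
All remaining points lie in this disk, and no smaller disk contains both endpoints, so this is the minimum enclosing circle.
The points at distance exactly r from the centre are A_1, A_4 — 2 points.

A_1, A_4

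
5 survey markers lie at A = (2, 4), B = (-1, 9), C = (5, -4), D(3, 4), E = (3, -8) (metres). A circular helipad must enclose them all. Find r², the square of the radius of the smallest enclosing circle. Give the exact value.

76.25

The farthest pair is B–E with squared distance 305. The circle on this segment as diameter has centre (1, 0.5) and r² = 305/4 = 76.25.
Check A: distance² to centre = 13.25 ≤ 76.25, so it lies inside.
All remaining points lie in this disk, and no smaller disk contains both endpoints, so this is the minimum enclosing circle.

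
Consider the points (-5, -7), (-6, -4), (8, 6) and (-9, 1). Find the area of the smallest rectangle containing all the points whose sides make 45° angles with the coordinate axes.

In coordinates u = x + y, v = x − y the rectangle is axis-aligned; the map (x,y)→(u,v) scales areas by 2.
u-values: -12, -10, 14, -8; range = 14 − (-12) = 26.
v-values: 2, -2, 2, -10; range = 2 − (-10) = 12.
Area = (26 × 12) / 2 = 156.

156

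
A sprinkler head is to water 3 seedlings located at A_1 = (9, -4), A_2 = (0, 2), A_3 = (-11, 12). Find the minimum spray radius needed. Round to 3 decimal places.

Side lengths²: A_1A_2² = 117, A_1A_3² = 656, A_2A_3² = 221.
Since A_1A_3² = 656 ≥ 221 + 117 = 338, the angle opposite A_1A_3 is not acute, so the smallest enclosing circle has A_1A_3 as diameter.
Centre = midpoint of A_1A_3 = (-1, 4), r² = 656/4 = 164.
r = √164 ≈ 12.806.

12.806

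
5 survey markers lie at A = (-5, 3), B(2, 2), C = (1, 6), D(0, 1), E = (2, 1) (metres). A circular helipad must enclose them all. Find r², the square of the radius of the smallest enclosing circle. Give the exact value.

By Welzl's lemma the MEC is supported by two points (diametrically opposite) or three points (on a circumcircle).
The minimum enclosing circle is determined by three boundary points: A, C, E.
Their circumcentre is (-27/22, 65/22) with r² = 3445/242.
The farthest remaining point B is at distance² 2741/242 ≤ 3445/242.

3445/242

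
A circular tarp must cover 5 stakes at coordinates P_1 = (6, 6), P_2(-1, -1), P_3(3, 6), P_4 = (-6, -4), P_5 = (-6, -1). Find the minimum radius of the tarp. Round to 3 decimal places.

The minimum enclosing circle of a finite set is fixed by two of the points (as a diameter) or three (as a circumcircle).
The farthest pair is P_1–P_4 with squared distance 244. The circle on this segment as diameter has centre (0, 1) and r² = 244/4 = 61.
Check P_2: distance² to centre = 5 ≤ 61, so it lies inside.
All remaining points lie in this disk, and no smaller disk contains both endpoints, so this is the minimum enclosing circle.
r = √61 ≈ 7.810.

7.810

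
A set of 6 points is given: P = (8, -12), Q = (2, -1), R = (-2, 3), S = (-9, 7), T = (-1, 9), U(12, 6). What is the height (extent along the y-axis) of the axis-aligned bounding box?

max y = 9, min y = -12, so height = 21.

21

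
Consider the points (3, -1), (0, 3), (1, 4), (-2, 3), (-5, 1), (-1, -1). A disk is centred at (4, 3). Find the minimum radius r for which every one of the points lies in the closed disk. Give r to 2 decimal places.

The required radius is the distance from (4, 3) to the farthest point.
Squared distances: 17, 16, 10, 36, 85, 41.
Maximum is 85, attained at (-5, 1).
r = √85 ≈ 9.22.

9.22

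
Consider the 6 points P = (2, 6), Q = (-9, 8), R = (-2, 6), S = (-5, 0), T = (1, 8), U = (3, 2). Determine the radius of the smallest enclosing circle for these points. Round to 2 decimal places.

6.71

The minimum enclosing circle of a finite set is fixed by two of the points (as a diameter) or three (as a circumcircle).
The farthest pair is Q–U with squared distance 180. The circle on this segment as diameter has centre (-3, 5) and r² = 180/4 = 45.
Check P: distance² to centre = 26 ≤ 45, so it lies inside.
All remaining points lie in this disk, and no smaller disk contains both endpoints, so this is the minimum enclosing circle.
r = √45 ≈ 6.71.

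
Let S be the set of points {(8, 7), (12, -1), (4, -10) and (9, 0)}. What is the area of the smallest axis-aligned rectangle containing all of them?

x ranges over [4, 12], width 8.
y ranges over [-10, 7], height 17.
Area = 8 × 17 = 136.

136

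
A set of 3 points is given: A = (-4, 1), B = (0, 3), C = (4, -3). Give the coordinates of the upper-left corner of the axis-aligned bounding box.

(-4, 3)

x-range [-4, 4], y-range [-3, 3].
The upper-left corner is (-4, 3).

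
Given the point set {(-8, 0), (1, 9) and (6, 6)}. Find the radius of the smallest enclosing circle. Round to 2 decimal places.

Call the three points A, B, C in the order given.
Side lengths²: AB² = 162, AC² = 232, BC² = 34.
Since AC² = 232 ≥ 162 + 34 = 196, the angle opposite AC is not acute, so the smallest enclosing circle has AC as diameter.
Centre = midpoint of AC = (-1, 3), r² = 232/4 = 58.
r = √58 ≈ 7.62.

7.62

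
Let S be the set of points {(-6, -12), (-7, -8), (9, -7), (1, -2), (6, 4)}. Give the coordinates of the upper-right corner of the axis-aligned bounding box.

x-range [-7, 9], y-range [-12, 4].
The upper-right corner is (9, 4).

(9, 4)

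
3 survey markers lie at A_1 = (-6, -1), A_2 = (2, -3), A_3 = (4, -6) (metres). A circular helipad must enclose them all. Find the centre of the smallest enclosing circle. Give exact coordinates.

(-1, -3.5)

Side lengths²: A_1A_2² = 68, A_1A_3² = 125, A_2A_3² = 13.
Since A_1A_3² = 125 ≥ 68 + 13 = 81, the angle opposite A_1A_3 is not acute, so the smallest enclosing circle has A_1A_3 as diameter.
Centre = midpoint of A_1A_3 = (-1, -3.5), r² = 125/4 = 31.25.
Centre = (-1, -3.5).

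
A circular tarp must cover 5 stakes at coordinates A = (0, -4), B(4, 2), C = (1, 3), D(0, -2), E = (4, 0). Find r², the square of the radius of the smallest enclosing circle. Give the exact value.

1625/121

A smallest enclosing disk is always determined by at most three of the input points on its boundary.
The minimum enclosing circle is determined by three boundary points: A, B, C.
Their circumcentre is (16/11, -7/11) with r² = 1625/121.
The farthest remaining point E is at distance² 833/121 ≤ 1625/121.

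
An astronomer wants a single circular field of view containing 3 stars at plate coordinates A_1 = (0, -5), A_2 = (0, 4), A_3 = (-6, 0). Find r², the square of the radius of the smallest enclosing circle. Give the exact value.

793/36

Side lengths²: A_1A_2² = 81, A_1A_3² = 61, A_2A_3² = 52.
Since A_1A_2² = 81 < 61 + 52 = 113, the triangle is acute, so the smallest enclosing circle is the circumcircle.
Circumcentre = (-4/3, -0.5), r² = 793/36.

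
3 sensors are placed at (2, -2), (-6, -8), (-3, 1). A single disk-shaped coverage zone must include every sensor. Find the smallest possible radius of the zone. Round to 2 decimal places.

Call the three points A, B, C in the order given.
Side lengths²: AB² = 100, AC² = 34, BC² = 90.
Since AB² = 100 < 90 + 34 = 124, the triangle is acute, so the smallest enclosing circle is the circumcircle.
Circumcentre = (-8/3, -37/9), r² = 2125/81.
r = √(2125/81) ≈ 5.12.

5.12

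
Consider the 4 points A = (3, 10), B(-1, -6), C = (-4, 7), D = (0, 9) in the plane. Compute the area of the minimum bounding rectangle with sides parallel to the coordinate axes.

x ranges over [-4, 3], width 7.
y ranges over [-6, 10], height 16.
Area = 7 × 16 = 112.

112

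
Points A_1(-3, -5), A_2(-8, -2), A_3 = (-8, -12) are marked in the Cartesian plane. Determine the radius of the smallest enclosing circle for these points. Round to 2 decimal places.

Side lengths²: A_1A_2² = 34, A_1A_3² = 74, A_2A_3² = 100.
Since A_2A_3² = 100 < 74 + 34 = 108, the triangle is acute, so the smallest enclosing circle is the circumcircle.
Circumcentre = (-7.6, -7), r² = 25.16.
r = √(25.16) ≈ 5.02.

5.02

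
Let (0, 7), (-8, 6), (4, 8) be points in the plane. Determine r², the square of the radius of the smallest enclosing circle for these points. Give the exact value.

37

Call the three points A, B, C in the order given.
Side lengths²: AB² = 65, AC² = 17, BC² = 148.
Since BC² = 148 ≥ 65 + 17 = 82, the angle opposite BC is not acute, so the smallest enclosing circle has BC as diameter.
Centre = midpoint of BC = (-2, 7), r² = 148/4 = 37.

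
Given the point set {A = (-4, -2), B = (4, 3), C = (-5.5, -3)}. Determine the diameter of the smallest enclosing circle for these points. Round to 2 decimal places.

11.24

Side lengths²: AB² = 89, AC² = 3.25, BC² = 126.25.
Since BC² = 126.25 ≥ 89 + 3.25 = 92.25, the angle opposite BC is not acute, so the smallest enclosing circle has BC as diameter.
Centre = midpoint of BC = (-0.75, 0), r² = 126.25/4 = 31.5625.
Diameter = 2r = 2√(31.5625) ≈ 11.24.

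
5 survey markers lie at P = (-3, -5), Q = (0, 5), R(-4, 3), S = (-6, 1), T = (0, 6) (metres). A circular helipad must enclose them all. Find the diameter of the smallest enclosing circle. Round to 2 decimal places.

By Welzl's lemma the MEC is supported by two points (diametrically opposite) or three points (on a circumcircle).
The farthest pair is P–T with squared distance 130. The circle on this segment as diameter has centre (-1.5, 0.5) and r² = 130/4 = 32.5.
Check Q: distance² to centre = 22.5 ≤ 32.5, so it lies inside.
All remaining points lie in this disk, and no smaller disk contains both endpoints, so this is the minimum enclosing circle.
Diameter = 2r = 2√(32.5) ≈ 11.40.

11.40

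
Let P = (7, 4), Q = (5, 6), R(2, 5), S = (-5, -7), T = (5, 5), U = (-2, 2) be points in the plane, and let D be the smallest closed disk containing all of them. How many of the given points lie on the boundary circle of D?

A smallest enclosing disk is always determined by at most three of the input points on its boundary.
The minimum enclosing circle is determined by three boundary points: P, Q, S.
Their circumcentre is (13/46, -33/46) with r² = 71285/1058.
The farthest remaining point T is at distance² 58129/1058 ≤ 71285/1058.
The points at distance exactly r from the centre are P, Q, S — 3 points.

3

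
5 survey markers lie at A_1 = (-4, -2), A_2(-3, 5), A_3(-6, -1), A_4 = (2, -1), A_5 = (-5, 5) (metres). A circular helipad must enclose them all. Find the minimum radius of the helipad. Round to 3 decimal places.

4.673

The minimum enclosing circle of a finite set is fixed by two of the points (as a diameter) or three (as a circumcircle).
The minimum enclosing circle is determined by three boundary points: A_3, A_4, A_5.
Their circumcentre is (-2, 17/12) with r² = 3145/144.
The farthest remaining point A_1 is at distance² 2257/144 ≤ 3145/144.
r = √(3145/144) ≈ 4.673.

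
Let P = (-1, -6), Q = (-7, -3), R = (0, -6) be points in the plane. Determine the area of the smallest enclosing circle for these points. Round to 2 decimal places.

Side lengths²: PQ² = 45, PR² = 1, QR² = 58.
Since QR² = 58 ≥ 45 + 1 = 46, the angle opposite QR is not acute, so the smallest enclosing circle has QR as diameter.
Centre = midpoint of QR = (-3.5, -4.5), r² = 58/4 = 14.5.
Area = π·r² = π·14.5 ≈ 45.55.

45.55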